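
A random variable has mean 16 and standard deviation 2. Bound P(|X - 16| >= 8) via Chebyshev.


k = 8/2 = 4
Chebyshev: P(|X-mu| >= k*sigma) <= 1/k^2 = 1/4^2 = 1/16

1/16


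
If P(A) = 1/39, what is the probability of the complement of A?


P(A') = 1 - P(A) = 1 - 1/39 = 38/39

38/39


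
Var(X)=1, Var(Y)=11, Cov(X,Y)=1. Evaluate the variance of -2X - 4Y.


Var(-2X - 4Y) = (-2)^2*Var(X) + (-4)^2*Var(Y) + 2*(-2)*(-4)*Cov(X,Y)
= 4*1 + 16*11 + 16*1
= 4 + 176 + 16 = 196

196


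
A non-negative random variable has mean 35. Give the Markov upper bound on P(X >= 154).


Markov: P(X >= a) <= E[X]/a
P(X >= 154) <= 35/154 = 5/22

5/22


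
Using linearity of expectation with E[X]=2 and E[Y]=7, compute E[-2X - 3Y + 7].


E[-2X - 3Y + 7] = -2*E[X] - 3*E[Y] + 7
= (-2)*(2) + (-3)*(7) + (7)
= -4 - 21 + 7 = -18

-18


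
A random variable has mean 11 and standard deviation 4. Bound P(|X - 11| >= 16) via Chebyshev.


k = 16/4 = 4
Chebyshev: P(|X-mu| >= k*sigma) <= 1/k^2 = 1/4^2 = 1/16

1/16


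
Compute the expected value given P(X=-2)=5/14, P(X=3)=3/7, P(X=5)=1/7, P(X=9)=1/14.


E[X] = sum(x * P(x))
= -2*5/14 + 3*3/7 + 5*1/7 + 9*1/14
= 27/14

27/14


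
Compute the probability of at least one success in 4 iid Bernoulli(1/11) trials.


P(at least one) = 1 - P(none)
P(none) = (1 - 1/11)^4 = (10/11)^4 = 10000/14641
P(at least one) = 1 - 10000/14641 = 4641/14641

4641/14641


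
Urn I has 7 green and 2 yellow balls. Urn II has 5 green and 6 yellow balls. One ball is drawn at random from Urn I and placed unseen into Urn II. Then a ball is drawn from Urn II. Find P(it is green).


P(transfer green) = 7/9; P(transfer yellow) = 2/9
If green transferred: Urn II has 6 green of 12, so P(green|green moved) = 1/2
If yellow transferred: Urn II has 5 green of 12, so P(green|yellow moved) = 5/12
By total probability: P(green) = 7/9*1/2 + 2/9*5/12 = 13/27

13/27


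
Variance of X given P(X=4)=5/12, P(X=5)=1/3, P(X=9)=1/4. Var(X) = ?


E[X] = 67/12, E[X^2] = 141/4
Var(X) = E[X^2] - (E[X])^2 = 141/4 - (67/12)^2 = 587/144

587/144


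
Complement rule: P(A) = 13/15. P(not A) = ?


P(A') = 1 - P(A) = 1 - 13/15 = 2/15

2/15


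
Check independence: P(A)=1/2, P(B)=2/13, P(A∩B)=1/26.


P(A)*P(B) = 1/2*2/13 = 1/13
P(A∩B) = 1/26 != 1/13, so not independent

No, A and B are not independent


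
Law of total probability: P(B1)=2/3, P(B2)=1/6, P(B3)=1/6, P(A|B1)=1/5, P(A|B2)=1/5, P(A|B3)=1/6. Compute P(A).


P(A) = P(A|B1)P(B1) + P(A|B2)P(B2) + P(A|B3)P(B3)
= 1/5*2/3 + 1/5*1/6 + 1/6*1/6
= 2/15 + 1/30 + 1/36 = 7/36

7/36


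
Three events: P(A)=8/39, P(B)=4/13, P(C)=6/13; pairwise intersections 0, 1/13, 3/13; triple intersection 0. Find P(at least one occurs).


P(A∪B∪C) = P(A)+P(B)+P(C) - P(AB)-P(AC)-P(BC) + P(ABC)
= 8/39+4/13+6/13 - 0-1/13-3/13 + 0
= 2/3

2/3


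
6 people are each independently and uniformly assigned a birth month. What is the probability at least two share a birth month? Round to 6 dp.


P(all different) = prod((12-i)/12 for i=0..5) = 0.222801
P(at least one match) = 1 - 0.222801 = 0.777199

0.777199


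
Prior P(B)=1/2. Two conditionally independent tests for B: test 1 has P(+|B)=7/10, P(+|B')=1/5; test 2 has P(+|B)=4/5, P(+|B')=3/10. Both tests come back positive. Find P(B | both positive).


After test 1: P(+) = 7/10*1/2 + 1/5*1/2 = 9/20
P(B|+) = (7/20)/(9/20) = 7/9
After test 2 (use post1 as new prior): P(+) = 4/5*7/9 + 3/10*2/9 = 31/45
P(B|+,+) = (28/45)/(31/45) = 28/31

28/31


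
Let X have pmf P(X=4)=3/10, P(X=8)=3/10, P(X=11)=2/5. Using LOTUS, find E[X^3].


E[X^3] = sum(g(x)*P(x))
= 64*3/10 + 512*3/10 + 1331*2/5
= 3526/5

3526/5


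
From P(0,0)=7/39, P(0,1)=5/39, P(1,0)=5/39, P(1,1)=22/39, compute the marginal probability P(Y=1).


P(Y=1) = P(0,1)+P(1,1) = 5/39 + 22/39 = 27/39 = 9/13

9/13


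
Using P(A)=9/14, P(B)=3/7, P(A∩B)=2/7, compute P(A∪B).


P(A∪B) = P(A) + P(B) - P(A∩B)
= 9/14 + 3/7 - 2/7 = 11/14

11/14


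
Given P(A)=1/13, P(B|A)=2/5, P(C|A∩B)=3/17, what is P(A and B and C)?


P(A∩B∩C) = P(A) * P(B|A) * P(C|A∩B)
= 1/13 * 2/5 * 3/17
= 2/65 * 3/17 = 6/1105

6/1105


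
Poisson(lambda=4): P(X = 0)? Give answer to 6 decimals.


P(X=0) = e^(-4) * 4^0 / 0!
≈ 0.01831563889 * 1 / 1
≈ 0.018316

0.018316


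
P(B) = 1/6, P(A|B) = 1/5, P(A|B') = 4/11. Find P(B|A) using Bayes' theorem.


P(A) = P(A|B)P(B) + P(A|B')P(B') = 1/5*1/6 + 4/11*5/6 = 37/110
P(B|A) = P(A|B)P(B)/P(A) = (1/30)/(37/110) = 11/111

11/111


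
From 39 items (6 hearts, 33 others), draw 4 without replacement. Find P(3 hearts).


P(X=3) = C(6,3)*C(33,1) / C(39,4)
= 20*33 / 82251
= 660/82251 = 220/27417

220/27417


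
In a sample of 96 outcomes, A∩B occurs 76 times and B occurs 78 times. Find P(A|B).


P(A|B) = P(A∩B)/P(B) = (76/96)/(78/96) = 76/78 = 38/39

38/39


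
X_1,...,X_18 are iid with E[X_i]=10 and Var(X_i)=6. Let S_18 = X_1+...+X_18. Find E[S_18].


E[S_n] = n*E[X_1] = 18*10 = 180

180


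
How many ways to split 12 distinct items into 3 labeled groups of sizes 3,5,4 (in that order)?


12! = 479001600
Denominator: 3!=6 * 5!=120 * 4!=24
Coefficient = 479001600 / 17280 = 27720

27720


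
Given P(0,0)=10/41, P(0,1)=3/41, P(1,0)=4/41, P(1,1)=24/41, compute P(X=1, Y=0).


Read from table: P(X=1, Y=0) = 4/41

4/41


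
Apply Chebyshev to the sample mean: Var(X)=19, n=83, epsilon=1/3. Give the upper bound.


Var(Xbar) = Var(X)/n = 19/83
Chebyshev: P(|Xbar-mu| >= 1/3) <= Var(Xbar)/(1/3)^2 = (19/83)/(1/9) = 171/83
Bound exceeds 1, so trivial bound: 1

1


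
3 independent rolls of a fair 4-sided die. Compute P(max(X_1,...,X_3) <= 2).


P(max <= 2) = P(all X_i <= 2) = (P(X_1 <= 2))^3
= (2/4)^3 = (1/2)^3 = 1/8

1/8


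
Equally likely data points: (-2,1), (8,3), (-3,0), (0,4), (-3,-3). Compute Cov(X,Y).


E[X]=0, E[Y]=1, E[XY]=31/5
Cov(X,Y) = E[XY] - E[X]E[Y] = 31/5 - 0*1 = 31/5

31/5


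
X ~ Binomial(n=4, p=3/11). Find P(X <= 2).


P(X<=2) = P(X=0) + P(X=1) + P(X=2)
= 4096/14641 + 6144/14641 + 3456/14641
= 13696/14641

13696/14641


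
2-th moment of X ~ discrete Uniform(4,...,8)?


E[X^2] = (1/5) * sum(x^2 for x=4..8)
= 190/5 = 38

38


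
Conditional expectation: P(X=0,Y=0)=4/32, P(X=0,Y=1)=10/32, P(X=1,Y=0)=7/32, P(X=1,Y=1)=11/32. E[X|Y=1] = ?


P(Y=1) = 21/32
E[X|Y=1] = (0*10 + 1*11)/21 = 11/21

11/21


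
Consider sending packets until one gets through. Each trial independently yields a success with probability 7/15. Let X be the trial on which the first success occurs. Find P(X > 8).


P(X > 8) = P(first 8 trials all fail) = (1-p)^8 = (8/15)^8 = 16777216/2562890625

16777216/2562890625


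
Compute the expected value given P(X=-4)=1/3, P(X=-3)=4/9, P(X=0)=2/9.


E[X] = sum(x * P(x))
= -4*1/3 - 3*4/9 + 0*2/9
= -8/3

-8/3


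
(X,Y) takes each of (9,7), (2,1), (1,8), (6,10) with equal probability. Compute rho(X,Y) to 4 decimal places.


Cov(X,Y) = 4.0000, Var(X) = 10.2500, Var(Y) = 11.2500
rho = Cov/(sqrt(VarX)*sqrt(VarY)) = 0.3725

0.3725


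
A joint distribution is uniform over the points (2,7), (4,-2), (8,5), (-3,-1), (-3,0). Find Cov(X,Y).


E[X]=8/5, E[Y]=9/5, E[XY]=49/5
Cov(X,Y) = E[XY] - E[X]E[Y] = 49/5 - 8/5*9/5 = 173/25

173/25


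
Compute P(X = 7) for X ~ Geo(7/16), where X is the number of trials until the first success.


P(X=7) = (1-p)^6 * p = (9/16)^6 * 7/16
= 531441/16777216 * 7/16 = 3720087/268435456

3720087/268435456


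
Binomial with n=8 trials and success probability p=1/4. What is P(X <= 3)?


P(X<=3) = P(X=0) + P(X=1) + P(X=2) + P(X=3)
= 6561/65536 + 2187/8192 + 5103/16384 + 1701/8192
= 58077/65536

58077/65536


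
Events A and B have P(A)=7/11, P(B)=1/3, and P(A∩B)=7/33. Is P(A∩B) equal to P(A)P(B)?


P(A)*P(B) = 7/11*1/3 = 7/33
P(A∩B) = 7/33, which equals P(A)P(B), so independent

Yes, A and B are independent


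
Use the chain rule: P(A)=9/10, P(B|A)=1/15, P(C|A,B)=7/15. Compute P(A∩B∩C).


P(A∩B∩C) = P(A) * P(B|A) * P(C|A∩B)
= 9/10 * 1/15 * 7/15
= 3/50 * 7/15 = 7/250

7/250


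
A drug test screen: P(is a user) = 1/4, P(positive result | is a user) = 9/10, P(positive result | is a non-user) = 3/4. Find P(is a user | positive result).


P(A) = P(A|B)P(B) + P(A|B')P(B') = 9/10*1/4 + 3/4*3/4 = 63/80
P(B|A) = P(A|B)P(B)/P(A) = (9/40)/(63/80) = 2/7

2/7


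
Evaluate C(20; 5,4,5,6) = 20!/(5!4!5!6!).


20! = 2432902008176640000
Denominator: 5!=120 * 4!=24 * 5!=120 * 6!=720
Coefficient = 2432902008176640000 / 248832000 = 9777287520

9777287520


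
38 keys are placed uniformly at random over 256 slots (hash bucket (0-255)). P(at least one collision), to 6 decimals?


P(all different) = prod((256-i)/256 for i=0..37) = 0.055523
P(at least one match) = 1 - 0.055523 = 0.944477

0.944477


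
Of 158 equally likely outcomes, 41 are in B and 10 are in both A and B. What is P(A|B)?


P(A|B) = P(A∩B)/P(B) = (10/158)/(41/158) = 10/41

10/41


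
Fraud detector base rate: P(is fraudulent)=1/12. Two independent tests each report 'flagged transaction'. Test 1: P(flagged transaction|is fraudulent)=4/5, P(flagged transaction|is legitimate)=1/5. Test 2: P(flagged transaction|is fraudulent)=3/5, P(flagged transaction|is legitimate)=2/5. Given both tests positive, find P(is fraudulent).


After test 1: P(+) = 4/5*1/12 + 1/5*11/12 = 1/4
P(B|+) = (1/15)/(1/4) = 4/15
After test 2 (use post1 as new prior): P(+) = 3/5*4/15 + 2/5*11/15 = 34/75
P(B|+,+) = (4/25)/(34/75) = 6/17

6/17


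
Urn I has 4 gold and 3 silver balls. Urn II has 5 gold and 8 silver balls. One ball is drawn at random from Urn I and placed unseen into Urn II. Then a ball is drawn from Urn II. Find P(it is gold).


P(transfer gold) = 4/7; P(transfer silver) = 3/7
If gold transferred: Urn II has 6 gold of 14, so P(gold|gold moved) = 3/7
If silver transferred: Urn II has 5 gold of 14, so P(gold|silver moved) = 5/14
By total probability: P(gold) = 4/7*3/7 + 3/7*5/14 = 39/98

39/98


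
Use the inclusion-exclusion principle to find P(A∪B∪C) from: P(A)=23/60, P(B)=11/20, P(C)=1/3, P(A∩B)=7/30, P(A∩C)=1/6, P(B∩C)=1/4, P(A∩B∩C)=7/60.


P(A∪B∪C) = P(A)+P(B)+P(C) - P(AB)-P(AC)-P(BC) + P(ABC)
= 23/60+11/20+1/3 - 7/30-1/6-1/4 + 7/60
= 11/15

11/15


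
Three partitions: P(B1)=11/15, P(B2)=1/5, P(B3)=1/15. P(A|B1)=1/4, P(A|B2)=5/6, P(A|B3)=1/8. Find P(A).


P(A) = P(A|B1)P(B1) + P(A|B2)P(B2) + P(A|B3)P(B3)
= 1/4*11/15 + 5/6*1/5 + 1/8*1/15
= 11/60 + 1/6 + 1/120 = 43/120

43/120


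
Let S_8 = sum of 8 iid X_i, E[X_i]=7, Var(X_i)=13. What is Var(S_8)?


By independence, Var(S_n) = n*Var(X_1) = 8*13 = 104

104


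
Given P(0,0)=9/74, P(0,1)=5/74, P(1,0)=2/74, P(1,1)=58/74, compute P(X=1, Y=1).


Read from table: P(X=1, Y=1) = 58/74 = 29/37

29/37


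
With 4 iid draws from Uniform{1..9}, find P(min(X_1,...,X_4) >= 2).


P(min >= 2) = P(all X_i >= 2) = (P(X_1 >= 2))^4
= (8/9)^4 = 4096/6561

4096/6561


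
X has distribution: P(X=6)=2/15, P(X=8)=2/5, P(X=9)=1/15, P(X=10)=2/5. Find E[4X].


E[4X] = sum(g(x)*P(x))
= 24*2/15 + 32*2/5 + 36*1/15 + 40*2/5
= 172/5

172/5


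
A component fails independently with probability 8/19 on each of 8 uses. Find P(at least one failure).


P(at least one) = 1 - P(none)
P(none) = (1 - 8/19)^8 = (11/19)^8 = 214358881/16983563041
P(at least one) = 1 - 214358881/16983563041 = 16769204160/16983563041

16769204160/16983563041


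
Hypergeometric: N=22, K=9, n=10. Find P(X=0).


P(X=0) = C(9,0)*C(13,10) / C(22,10)
= 1*286 / 646646
= 286/646646 = 1/2261

1/2261


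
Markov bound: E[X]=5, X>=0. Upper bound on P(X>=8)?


Markov: P(X >= a) <= E[X]/a
P(X >= 8) <= 5/8

5/8


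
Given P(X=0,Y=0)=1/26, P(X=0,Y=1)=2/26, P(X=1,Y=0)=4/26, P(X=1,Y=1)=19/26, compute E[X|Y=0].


P(Y=0) = 5/26
E[X|Y=0] = (0*1 + 1*4)/5 = 4/5

4/5


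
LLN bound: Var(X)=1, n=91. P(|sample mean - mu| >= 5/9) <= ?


Var(Xbar) = Var(X)/n = 1/91
Chebyshev: P(|Xbar-mu| >= 5/9) <= Var(Xbar)/(5/9)^2 = (1/91)/(25/81) = 81/2275

81/2275


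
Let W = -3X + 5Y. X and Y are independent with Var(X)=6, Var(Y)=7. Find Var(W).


Independence => Cov(X,Y)=0
Var(-3X + 5Y) = (-3)^2*Var(X) + 5^2*Var(Y)
= 9*6 + 25*7 = 229

229


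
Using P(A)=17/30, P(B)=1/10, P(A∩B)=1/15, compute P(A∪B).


P(A∪B) = P(A) + P(B) - P(A∩B)
= 17/30 + 1/10 - 1/15 = 3/5

3/5


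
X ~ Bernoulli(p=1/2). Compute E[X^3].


For Bernoulli: X in {0,1}
E[X^3] = 0^3*(1-1/2) + 1^3*1/2 = 1/2

1/2


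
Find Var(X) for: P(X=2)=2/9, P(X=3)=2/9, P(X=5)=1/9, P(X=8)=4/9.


E[X] = 47/9, E[X^2] = 307/9
Var(X) = E[X^2] - (E[X])^2 = 307/9 - (47/9)^2 = 554/81

554/81


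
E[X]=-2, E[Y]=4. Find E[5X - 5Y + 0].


E[5X - 5Y + 0] = 5*E[X] - 5*E[Y] + 0
= (5)*(-2) + (-5)*(4) + (0)
= -10 - 20 + 0 = -30

-30


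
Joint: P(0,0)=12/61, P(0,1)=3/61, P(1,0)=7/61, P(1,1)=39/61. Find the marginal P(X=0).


P(X=0) = P(0,0)+P(0,1) = 12/61 + 3/61 = 15/61

15/61


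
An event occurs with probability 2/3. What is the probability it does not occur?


P(A') = 1 - P(A) = 1 - 2/3 = 1/3

1/3


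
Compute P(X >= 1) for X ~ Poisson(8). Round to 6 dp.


P(X>=1) = 1 - P(X<=0) = 1 - (e^(-8)*8^0/0!)
≈ 1 - 0.0003354626 = 0.9996645374
≈ 0.999665

0.999665


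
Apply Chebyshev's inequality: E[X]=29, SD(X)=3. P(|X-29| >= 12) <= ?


k = 12/3 = 4
Chebyshev: P(|X-mu| >= k*sigma) <= 1/k^2 = 1/4^2 = 1/16

1/16


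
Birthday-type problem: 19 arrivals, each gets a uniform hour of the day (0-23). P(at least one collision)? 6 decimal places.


P(all different) = prod((24-i)/24 for i=0..18) = 0.000031
P(at least one match) = 1 - 0.000031 = 0.999969

0.999969


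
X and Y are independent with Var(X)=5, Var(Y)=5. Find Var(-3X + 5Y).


Independence => Cov(X,Y)=0
Var(-3X + 5Y) = (-3)^2*Var(X) + 5^2*Var(Y)
= 9*5 + 25*5 = 170

170


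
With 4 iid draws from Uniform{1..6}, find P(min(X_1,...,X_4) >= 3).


P(min >= 3) = P(all X_i >= 3) = (P(X_1 >= 3))^4
= (4/6)^4 = (2/3)^4 = 16/81

16/81


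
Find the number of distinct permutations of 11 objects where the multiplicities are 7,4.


11! = 39916800
Denominator: 7!=5040 * 4!=24
Coefficient = 39916800 / 120960 = 330

330


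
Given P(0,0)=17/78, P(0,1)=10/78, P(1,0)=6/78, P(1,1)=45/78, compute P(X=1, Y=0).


Read from table: P(X=1, Y=0) = 6/78 = 1/13

1/13


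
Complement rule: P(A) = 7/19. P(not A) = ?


P(A') = 1 - P(A) = 1 - 7/19 = 12/19

12/19


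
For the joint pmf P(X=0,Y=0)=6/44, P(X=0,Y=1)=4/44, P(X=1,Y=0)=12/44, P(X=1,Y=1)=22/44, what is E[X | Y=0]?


P(Y=0) = 18/44
E[X|Y=0] = (0*6 + 1*12)/18 = 12/18 = 2/3

2/3


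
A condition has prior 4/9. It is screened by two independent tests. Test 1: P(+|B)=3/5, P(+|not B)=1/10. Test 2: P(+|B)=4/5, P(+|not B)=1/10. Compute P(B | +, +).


After test 1: P(+) = 3/5*4/9 + 1/10*5/9 = 29/90
P(B|+) = (4/15)/(29/90) = 24/29
After test 2 (use post1 as new prior): P(+) = 4/5*24/29 + 1/10*5/29 = 197/290
P(B|+,+) = (96/145)/(197/290) = 192/197

192/197


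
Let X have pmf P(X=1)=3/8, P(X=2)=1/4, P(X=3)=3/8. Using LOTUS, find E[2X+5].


E[2X+5] = sum(g(x)*P(x))
= 7*3/8 + 9*1/4 + 11*3/8
= 9

9


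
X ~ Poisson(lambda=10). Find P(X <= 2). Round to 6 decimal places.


P(X<=2) = e^(-10)*10^0/0! + e^(-10)*10^1/1! + e^(-10)*10^2/2!
≈ 0.0000453999 + 0.0004539993 + 0.0022699965
= 0.0027693957
≈ 0.002769

0.002769


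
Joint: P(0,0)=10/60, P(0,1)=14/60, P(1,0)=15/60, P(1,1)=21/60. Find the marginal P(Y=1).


P(Y=1) = P(0,1)+P(1,1) = 14/60 + 21/60 = 35/60 = 7/12

7/12


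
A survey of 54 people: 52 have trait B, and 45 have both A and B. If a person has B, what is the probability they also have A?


P(A|B) = P(A∩B)/P(B) = (45/54)/(52/54) = 45/52

45/52


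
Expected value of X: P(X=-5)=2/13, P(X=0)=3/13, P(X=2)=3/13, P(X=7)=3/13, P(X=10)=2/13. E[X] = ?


E[X] = sum(x * P(x))
= -5*2/13 + 0*3/13 + 2*3/13 + 7*3/13 + 10*2/13
= 37/13

37/13


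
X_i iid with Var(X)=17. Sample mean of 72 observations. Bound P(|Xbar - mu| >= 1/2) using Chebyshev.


Var(Xbar) = Var(X)/n = 17/72
Chebyshev: P(|Xbar-mu| >= 1/2) <= Var(Xbar)/(1/2)^2 = (17/72)/(1/4) = 17/18

17/18


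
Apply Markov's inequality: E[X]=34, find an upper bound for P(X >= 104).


Markov: P(X >= a) <= E[X]/a
P(X >= 104) <= 34/104 = 17/52

17/52


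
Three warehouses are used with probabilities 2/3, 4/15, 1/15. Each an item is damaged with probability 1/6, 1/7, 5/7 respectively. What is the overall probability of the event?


P(A) = P(A|B1)P(B1) + P(A|B2)P(B2) + P(A|B3)P(B3)
= 1/6*2/3 + 1/7*4/15 + 5/7*1/15
= 1/9 + 4/105 + 1/21 = 62/315

62/315


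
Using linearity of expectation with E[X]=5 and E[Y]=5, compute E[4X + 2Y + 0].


E[4X + 2Y + 0] = 4*E[X] + 2*E[Y] + 0
= (4)*(5) + (2)*(5) + (0)
= 20 + 10 + 0 = 30

30


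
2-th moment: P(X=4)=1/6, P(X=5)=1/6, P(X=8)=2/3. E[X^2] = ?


E[X^2] = sum(x^2 * P(x))
= 16*1/6 + 25*1/6 + 64*2/3
= 99/2

99/2


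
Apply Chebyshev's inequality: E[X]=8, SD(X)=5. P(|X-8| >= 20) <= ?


k = 20/5 = 4
Chebyshev: P(|X-mu| >= k*sigma) <= 1/k^2 = 1/4^2 = 1/16

1/16


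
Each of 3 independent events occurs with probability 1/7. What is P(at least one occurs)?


P(at least one) = 1 - P(none)
P(none) = (1 - 1/7)^3 = (6/7)^3 = 216/343
P(at least one) = 1 - 216/343 = 127/343

127/343


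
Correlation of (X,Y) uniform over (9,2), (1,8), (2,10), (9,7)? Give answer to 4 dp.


Cov(X,Y) = -8.1875, Var(X) = 14.1875, Var(Y) = 8.6875
rho = Cov/(sqrt(VarX)*sqrt(VarY)) = -0.7375

-0.7375


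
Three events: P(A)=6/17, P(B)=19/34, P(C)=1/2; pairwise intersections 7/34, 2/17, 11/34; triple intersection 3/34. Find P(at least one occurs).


P(A∪B∪C) = P(A)+P(B)+P(C) - P(AB)-P(AC)-P(BC) + P(ABC)
= 6/17+19/34+1/2 - 7/34-2/17-11/34 + 3/34
= 29/34

29/34


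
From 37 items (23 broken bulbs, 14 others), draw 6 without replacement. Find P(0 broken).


P(X=0) = C(23,0)*C(14,6) / C(37,6)
= 1*3003 / 2324784
= 3003/2324784 = 13/10064

13/10064


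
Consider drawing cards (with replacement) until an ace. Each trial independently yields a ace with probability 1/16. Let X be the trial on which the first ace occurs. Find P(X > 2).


P(X > 2) = P(first 2 trials all fail) = (1-p)^2 = (15/16)^2 = 225/256

225/256


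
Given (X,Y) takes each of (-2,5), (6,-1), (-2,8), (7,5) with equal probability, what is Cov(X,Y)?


E[X]=9/4, E[Y]=17/4, E[XY]=3/4
Cov(X,Y) = E[XY] - E[X]E[Y] = 3/4 - 9/4*17/4 = -141/16

-141/16


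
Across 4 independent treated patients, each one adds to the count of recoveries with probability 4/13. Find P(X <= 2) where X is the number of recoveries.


P(X<=2) = P(X=0) + P(X=1) + P(X=2)
= 6561/28561 + 11664/28561 + 7776/28561
= 26001/28561

26001/28561


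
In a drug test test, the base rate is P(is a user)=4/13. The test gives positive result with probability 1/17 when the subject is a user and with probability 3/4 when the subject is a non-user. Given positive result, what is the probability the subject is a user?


P(A) = P(A|B)P(B) + P(A|B')P(B') = 1/17*4/13 + 3/4*9/13 = 475/884
P(B|A) = P(A|B)P(B)/P(A) = (4/221)/(475/884) = 16/475

16/475


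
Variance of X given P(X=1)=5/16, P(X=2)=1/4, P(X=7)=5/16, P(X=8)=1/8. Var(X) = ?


E[X] = 4, E[X^2] = 197/8
Var(X) = E[X^2] - (E[X])^2 = 197/8 - (4)^2 = 69/8

69/8


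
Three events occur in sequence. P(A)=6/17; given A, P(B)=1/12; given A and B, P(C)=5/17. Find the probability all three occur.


P(A∩B∩C) = P(A) * P(B|A) * P(C|A∩B)
= 6/17 * 1/12 * 5/17
= 1/34 * 5/17 = 5/578

5/578


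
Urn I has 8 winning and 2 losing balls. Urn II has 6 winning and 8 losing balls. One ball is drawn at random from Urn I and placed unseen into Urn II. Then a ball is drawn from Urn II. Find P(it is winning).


P(transfer winning) = 8/10 = 4/5; P(transfer losing) = 1/5
If winning transferred: Urn II has 7 winning of 15, so P(winning|winning moved) = 7/15
If losing transferred: Urn II has 6 winning of 15, so P(winning|losing moved) = 2/5
By total probability: P(winning) = 4/5*7/15 + 1/5*2/5 = 34/75

34/75


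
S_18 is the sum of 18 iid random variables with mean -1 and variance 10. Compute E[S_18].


E[S_n] = n*E[X_1] = 18*-1 = -18

-18


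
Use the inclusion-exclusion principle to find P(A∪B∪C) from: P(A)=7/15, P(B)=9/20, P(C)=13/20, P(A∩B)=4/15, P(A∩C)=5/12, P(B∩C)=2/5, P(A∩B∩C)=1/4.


P(A∪B∪C) = P(A)+P(B)+P(C) - P(AB)-P(AC)-P(BC) + P(ABC)
= 7/15+9/20+13/20 - 4/15-5/12-2/5 + 1/4
= 11/15

11/15


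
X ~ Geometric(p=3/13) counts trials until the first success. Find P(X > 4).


P(X > 4) = P(first 4 trials all fail) = (1-p)^4 = (10/13)^4 = 10000/28561

10000/28561


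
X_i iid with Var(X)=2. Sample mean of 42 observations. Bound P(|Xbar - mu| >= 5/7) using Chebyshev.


Var(Xbar) = Var(X)/n = 2/42
Chebyshev: P(|Xbar-mu| >= 5/7) <= Var(Xbar)/(5/7)^2 = (1/21)/(25/49) = 7/75

7/75


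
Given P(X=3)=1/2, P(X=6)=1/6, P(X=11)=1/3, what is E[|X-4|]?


E[|X-4|] = sum(g(x)*P(x))
= 1*1/2 + 2*1/6 + 7*1/3
= 19/6

19/6


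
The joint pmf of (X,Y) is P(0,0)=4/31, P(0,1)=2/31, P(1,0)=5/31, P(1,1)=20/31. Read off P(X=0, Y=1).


Read from table: P(X=0, Y=1) = 2/31

2/31


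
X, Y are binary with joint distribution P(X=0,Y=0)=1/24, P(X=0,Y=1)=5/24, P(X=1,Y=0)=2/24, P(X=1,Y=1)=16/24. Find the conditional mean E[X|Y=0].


P(Y=0) = 3/24
E[X|Y=0] = (0*1 + 1*2)/3 = 2/3

2/3


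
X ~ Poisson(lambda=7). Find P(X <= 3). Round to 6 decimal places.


P(X<=3) = e^(-7)*7^0/0! + e^(-7)*7^1/1! + e^(-7)*7^2/2! + e^(-7)*7^3/3!
≈ 0.0009118820 + 0.0063831738 + 0.0223411082 + 0.0521292524
= 0.0817654164
≈ 0.081765

0.081765


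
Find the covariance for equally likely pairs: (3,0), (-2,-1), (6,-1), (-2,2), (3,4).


E[X]=8/5, E[Y]=4/5, E[XY]=4/5
Cov(X,Y) = E[XY] - E[X]E[Y] = 4/5 - 8/5*4/5 = -12/25

-12/25


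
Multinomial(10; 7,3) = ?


10! = 3628800
Denominator: 7!=5040 * 3!=6
Coefficient = 3628800 / 30240 = 120

120


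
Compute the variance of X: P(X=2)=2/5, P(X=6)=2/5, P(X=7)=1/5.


E[X] = 23/5, E[X^2] = 129/5
Var(X) = E[X^2] - (E[X])^2 = 129/5 - (23/5)^2 = 116/25

116/25


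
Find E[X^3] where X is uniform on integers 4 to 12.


E[X^3] = (1/9) * sum(x^3 for x=4..12)
= 6048/9 = 672

672


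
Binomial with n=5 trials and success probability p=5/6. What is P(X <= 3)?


P(X<=3) = P(X=0) + P(X=1) + P(X=2) + P(X=3)
= 1/7776 + 25/7776 + 125/3888 + 625/3888
= 763/3888

763/3888


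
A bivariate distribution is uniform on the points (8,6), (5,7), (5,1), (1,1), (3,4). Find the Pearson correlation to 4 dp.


Cov(X,Y) = 3.4800, Var(X) = 5.4400, Var(Y) = 6.1600
rho = Cov/(sqrt(VarX)*sqrt(VarY)) = 0.6012

0.6012


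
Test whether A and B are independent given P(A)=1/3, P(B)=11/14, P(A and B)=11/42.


P(A)*P(B) = 1/3*11/14 = 11/42
P(A∩B) = 11/42, which equals P(A)P(B), so independent

Yes, A and B are independent


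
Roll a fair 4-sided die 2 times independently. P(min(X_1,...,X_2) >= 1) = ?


P(min >= 1) = P(all X_i >= 1) = (P(X_1 >= 1))^2
= (4/4)^2 = 1^2 = 1

1


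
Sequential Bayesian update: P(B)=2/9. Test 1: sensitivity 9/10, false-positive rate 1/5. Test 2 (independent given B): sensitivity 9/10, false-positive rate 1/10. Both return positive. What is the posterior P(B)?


After test 1: P(+) = 9/10*2/9 + 1/5*7/9 = 16/45
P(B|+) = (1/5)/(16/45) = 9/16
After test 2 (use post1 as new prior): P(+) = 9/10*9/16 + 1/10*7/16 = 11/20
P(B|+,+) = (81/160)/(11/20) = 81/88

81/88


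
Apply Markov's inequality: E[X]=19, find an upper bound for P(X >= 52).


Markov: P(X >= a) <= E[X]/a
P(X >= 52) <= 19/52

19/52


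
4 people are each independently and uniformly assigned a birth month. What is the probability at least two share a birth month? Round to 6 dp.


P(all different) = prod((12-i)/12 for i=0..3) = 0.572917
P(at least one match) = 1 - 0.572917 = 0.427083

0.427083


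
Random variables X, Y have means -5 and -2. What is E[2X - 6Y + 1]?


E[2X - 6Y + 1] = 2*E[X] - 6*E[Y] + 1
= (2)*(-5) + (-6)*(-2) + (1)
= -10 + 12 + 1 = 3

3


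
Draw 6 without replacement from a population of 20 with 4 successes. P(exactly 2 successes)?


P(X=2) = C(4,2)*C(16,4) / C(20,6)
= 6*1820 / 38760
= 10920/38760 = 91/323

91/323


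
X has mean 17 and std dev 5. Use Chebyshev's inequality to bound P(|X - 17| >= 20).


k = 20/5 = 4
Chebyshev: P(|X-mu| >= k*sigma) <= 1/k^2 = 1/4^2 = 1/16

1/16


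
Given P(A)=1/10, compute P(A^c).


P(A') = 1 - P(A) = 1 - 1/10 = 9/10

9/10


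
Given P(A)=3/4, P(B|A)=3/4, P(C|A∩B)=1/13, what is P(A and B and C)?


P(A∩B∩C) = P(A) * P(B|A) * P(C|A∩B)
= 3/4 * 3/4 * 1/13
= 9/16 * 1/13 = 9/208

9/208


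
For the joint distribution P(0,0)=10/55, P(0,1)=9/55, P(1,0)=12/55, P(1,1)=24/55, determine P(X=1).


P(X=1) = P(1,0)+P(1,1) = 12/55 + 24/55 = 36/55

36/55


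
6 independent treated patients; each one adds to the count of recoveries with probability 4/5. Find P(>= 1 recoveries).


P(at least one) = 1 - P(none)
P(none) = (1 - 4/5)^6 = (1/5)^6 = 1/15625
P(at least one) = 1 - 1/15625 = 15624/15625

15624/15625


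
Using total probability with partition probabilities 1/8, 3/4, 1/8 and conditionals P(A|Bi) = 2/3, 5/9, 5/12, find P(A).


P(A) = P(A|B1)P(B1) + P(A|B2)P(B2) + P(A|B3)P(B3)
= 2/3*1/8 + 5/9*3/4 + 5/12*1/8
= 1/12 + 5/12 + 5/96 = 53/96

53/96


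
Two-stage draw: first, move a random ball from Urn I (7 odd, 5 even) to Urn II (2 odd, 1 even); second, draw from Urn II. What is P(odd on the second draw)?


P(transfer odd) = 7/12; P(transfer even) = 5/12
If odd transferred: Urn II has 3 odd of 4, so P(odd|odd moved) = 3/4
If even transferred: Urn II has 2 odd of 4, so P(odd|even moved) = 1/2
By total probability: P(odd) = 7/12*3/4 + 5/12*1/2 = 31/48

31/48


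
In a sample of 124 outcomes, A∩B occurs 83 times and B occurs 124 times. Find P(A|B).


P(A|B) = P(A∩B)/P(B) = (83/124)/(124/124) = 83/124

83/124


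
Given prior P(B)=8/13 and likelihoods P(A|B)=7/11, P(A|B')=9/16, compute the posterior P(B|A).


P(A) = P(A|B)P(B) + P(A|B')P(B') = 7/11*8/13 + 9/16*5/13 = 107/176
P(B|A) = P(A|B)P(B)/P(A) = (56/143)/(107/176) = 896/1391

896/1391


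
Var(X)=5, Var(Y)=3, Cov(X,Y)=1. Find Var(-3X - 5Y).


Var(-3X - 5Y) = (-3)^2*Var(X) + (-5)^2*Var(Y) + 2*(-3)*(-5)*Cov(X,Y)
= 9*5 + 25*3 + 30*1
= 45 + 75 + 30 = 150

150


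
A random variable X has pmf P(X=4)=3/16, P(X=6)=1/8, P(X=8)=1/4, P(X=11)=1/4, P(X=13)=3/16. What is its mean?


E[X] = sum(x * P(x))
= 4*3/16 + 6*1/8 + 8*1/4 + 11*1/4 + 13*3/16
= 139/16

139/16


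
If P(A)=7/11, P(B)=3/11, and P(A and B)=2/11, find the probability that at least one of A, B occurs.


P(A∪B) = P(A) + P(B) - P(A∩B)
= 7/11 + 3/11 - 2/11 = 8/11

8/11


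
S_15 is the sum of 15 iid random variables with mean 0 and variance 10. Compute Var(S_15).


By independence, Var(S_n) = n*Var(X_1) = 15*10 = 150

150


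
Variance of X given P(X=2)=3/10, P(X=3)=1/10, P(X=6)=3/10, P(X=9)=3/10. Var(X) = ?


E[X] = 27/5, E[X^2] = 186/5
Var(X) = E[X^2] - (E[X])^2 = 186/5 - (27/5)^2 = 201/25

201/25


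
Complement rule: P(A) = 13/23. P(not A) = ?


P(A') = 1 - P(A) = 1 - 13/23 = 10/23

10/23


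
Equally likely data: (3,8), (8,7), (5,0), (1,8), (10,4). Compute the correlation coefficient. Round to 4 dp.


Cov(X,Y) = -3.5600, Var(X) = 10.6400, Var(Y) = 9.4400
rho = Cov/(sqrt(VarX)*sqrt(VarY)) = -0.3552

-0.3552


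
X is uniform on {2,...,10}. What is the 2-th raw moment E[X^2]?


E[X^2] = (1/9) * sum(x^2 for x=2..10)
= 384/9 = 128/3

128/3


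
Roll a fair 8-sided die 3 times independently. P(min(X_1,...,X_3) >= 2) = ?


P(min >= 2) = P(all X_i >= 2) = (P(X_1 >= 2))^3
= (7/8)^3 = 343/512

343/512


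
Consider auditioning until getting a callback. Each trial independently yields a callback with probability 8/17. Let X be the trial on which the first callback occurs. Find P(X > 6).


P(X > 6) = P(first 6 trials all fail) = (1-p)^6 = (9/17)^6 = 531441/24137569

531441/24137569


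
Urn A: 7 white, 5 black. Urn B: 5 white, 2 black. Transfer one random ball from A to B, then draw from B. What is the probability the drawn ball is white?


P(transfer white) = 7/12; P(transfer black) = 5/12
If white transferred: Urn II has 6 white of 8, so P(white|white moved) = 3/4
If black transferred: Urn II has 5 white of 8, so P(white|black moved) = 5/8
By total probability: P(white) = 7/12*3/4 + 5/12*5/8 = 67/96

67/96


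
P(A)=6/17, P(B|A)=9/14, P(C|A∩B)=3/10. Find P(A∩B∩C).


P(A∩B∩C) = P(A) * P(B|A) * P(C|A∩B)
= 6/17 * 9/14 * 3/10
= 27/119 * 3/10 = 81/1190

81/1190


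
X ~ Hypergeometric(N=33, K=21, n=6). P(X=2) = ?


P(X=2) = C(21,2)*C(12,4) / C(33,6)
= 210*495 / 1107568
= 103950/1107568 = 675/7192

675/7192


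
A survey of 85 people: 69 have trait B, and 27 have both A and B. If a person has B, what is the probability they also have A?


P(A|B) = P(A∩B)/P(B) = (27/85)/(69/85) = 27/69 = 9/23

9/23


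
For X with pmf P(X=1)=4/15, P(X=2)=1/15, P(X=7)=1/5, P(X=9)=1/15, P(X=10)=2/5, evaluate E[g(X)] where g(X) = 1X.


E[1X] = sum(g(x)*P(x))
= 1*4/15 + 2*1/15 + 7*1/5 + 9*1/15 + 10*2/5
= 32/5

32/5


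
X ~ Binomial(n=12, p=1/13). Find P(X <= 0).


P(X<=0) = P(X=0)
= 8916100448256/23298085122481
= 8916100448256/23298085122481

8916100448256/23298085122481


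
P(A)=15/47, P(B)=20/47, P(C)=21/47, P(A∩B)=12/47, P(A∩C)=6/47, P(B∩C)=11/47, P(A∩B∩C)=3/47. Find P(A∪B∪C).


P(A∪B∪C) = P(A)+P(B)+P(C) - P(AB)-P(AC)-P(BC) + P(ABC)
= 15/47+20/47+21/47 - 12/47-6/47-11/47 + 3/47
= 30/47

30/47


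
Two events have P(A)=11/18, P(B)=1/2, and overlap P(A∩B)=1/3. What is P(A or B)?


P(A∪B) = P(A) + P(B) - P(A∩B)
= 11/18 + 1/2 - 1/3 = 7/9

7/9


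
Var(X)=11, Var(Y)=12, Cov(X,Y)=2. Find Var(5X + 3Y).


Var(5X + 3Y) = 5^2*Var(X) + 3^2*Var(Y) + 2*5*3*Cov(X,Y)
= 25*11 + 9*12 + 30*2
= 275 + 108 + 60 = 443

443


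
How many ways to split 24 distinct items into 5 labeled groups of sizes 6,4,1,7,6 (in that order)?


24! = 620448401733239439360000
Denominator: 6!=720 * 4!=24 * 1!=1 * 7!=5040 * 6!=720
Coefficient = 620448401733239439360000 / 62705664000 = 9894614970240

9894614970240


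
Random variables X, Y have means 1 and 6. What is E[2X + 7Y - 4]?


E[2X + 7Y - 4] = 2*E[X] + 7*E[Y] - 4
= (2)*(1) + (7)*(6) + (-4)
= 2 + 42 - 4 = 40

40


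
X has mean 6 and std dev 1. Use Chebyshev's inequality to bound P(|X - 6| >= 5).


k = 5/1 = 5
Chebyshev: P(|X-mu| >= k*sigma) <= 1/k^2 = 1/5^2 = 1/25

1/25


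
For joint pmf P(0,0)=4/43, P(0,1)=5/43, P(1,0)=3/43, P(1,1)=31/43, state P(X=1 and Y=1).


Read from table: P(X=1, Y=1) = 31/43

31/43


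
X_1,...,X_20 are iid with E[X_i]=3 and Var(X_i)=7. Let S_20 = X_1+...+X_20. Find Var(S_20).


By independence, Var(S_n) = n*Var(X_1) = 20*7 = 140

140


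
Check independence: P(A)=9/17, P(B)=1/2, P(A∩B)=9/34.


P(A)*P(B) = 9/17*1/2 = 9/34
P(A∩B) = 9/34, which equals P(A)P(B), so independent

Yes, A and B are independent


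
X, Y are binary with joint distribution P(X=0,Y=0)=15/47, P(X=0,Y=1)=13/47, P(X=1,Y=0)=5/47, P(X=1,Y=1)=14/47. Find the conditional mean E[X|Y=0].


P(Y=0) = 20/47
E[X|Y=0] = (0*15 + 1*5)/20 = 5/20 = 1/4

1/4


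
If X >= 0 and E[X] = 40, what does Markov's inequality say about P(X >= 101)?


Markov: P(X >= a) <= E[X]/a
P(X >= 101) <= 40/101

40/101


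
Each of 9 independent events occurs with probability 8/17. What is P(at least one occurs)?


P(at least one) = 1 - P(none)
P(none) = (1 - 8/17)^9 = (9/17)^9 = 387420489/118587876497
P(at least one) = 1 - 387420489/118587876497 = 118200456008/118587876497

118200456008/118587876497


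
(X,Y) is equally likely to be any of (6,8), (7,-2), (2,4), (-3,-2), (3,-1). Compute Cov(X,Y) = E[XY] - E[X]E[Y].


E[X]=3, E[Y]=7/5, E[XY]=9
Cov(X,Y) = E[XY] - E[X]E[Y] = 9 - 3*7/5 = 24/5

24/5


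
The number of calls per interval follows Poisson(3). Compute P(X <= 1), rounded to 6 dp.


P(X<=1) = e^(-3)*3^0/0! + e^(-3)*3^1/1!
≈ 0.0497870684 + 0.1493612051
= 0.1991482735
≈ 0.199148

0.199148


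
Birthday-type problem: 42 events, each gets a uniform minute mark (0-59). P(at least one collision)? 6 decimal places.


P(all different) = prod((60-i)/60 for i=0..41) = 0.000000
P(at least one match) = 1 - 0.000000 = 1.000000

1.000000


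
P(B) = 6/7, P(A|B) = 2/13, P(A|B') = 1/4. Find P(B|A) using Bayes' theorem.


P(A) = P(A|B)P(B) + P(A|B')P(B') = 2/13*6/7 + 1/4*1/7 = 61/364
P(B|A) = P(A|B)P(B)/P(A) = (12/91)/(61/364) = 48/61

48/61


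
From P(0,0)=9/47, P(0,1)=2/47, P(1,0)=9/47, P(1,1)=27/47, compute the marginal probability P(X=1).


P(X=1) = P(1,0)+P(1,1) = 9/47 + 27/47 = 36/47

36/47


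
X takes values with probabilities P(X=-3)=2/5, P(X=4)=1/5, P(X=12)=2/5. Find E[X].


E[X] = sum(x * P(x))
= -3*2/5 + 4*1/5 + 12*2/5
= 22/5

22/5


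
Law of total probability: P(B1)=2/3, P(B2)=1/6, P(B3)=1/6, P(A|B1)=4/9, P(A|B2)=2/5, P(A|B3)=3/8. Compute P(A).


P(A) = P(A|B1)P(B1) + P(A|B2)P(B2) + P(A|B3)P(B3)
= 4/9*2/3 + 2/5*1/6 + 3/8*1/6
= 8/27 + 1/15 + 1/16 = 919/2160

919/2160


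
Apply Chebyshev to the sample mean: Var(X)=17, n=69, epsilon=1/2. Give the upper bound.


Var(Xbar) = Var(X)/n = 17/69
Chebyshev: P(|Xbar-mu| >= 1/2) <= Var(Xbar)/(1/2)^2 = (17/69)/(1/4) = 68/69

68/69


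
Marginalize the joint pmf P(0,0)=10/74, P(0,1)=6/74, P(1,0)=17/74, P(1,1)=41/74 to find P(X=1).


P(X=1) = P(1,0)+P(1,1) = 17/74 + 41/74 = 58/74 = 29/37

29/37


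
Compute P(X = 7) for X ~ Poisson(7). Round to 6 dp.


P(X=7) = e^(-7) * 7^7 / 7!
≈ 0.0009118819656 * 823543 / 5040
≈ 0.149003

0.149003


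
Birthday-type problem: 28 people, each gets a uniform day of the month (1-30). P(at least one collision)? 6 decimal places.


P(all different) = prod((30-i)/30 for i=0..27) = 0.000000
P(at least one match) = 1 - 0.000000 = 1.000000

1.000000


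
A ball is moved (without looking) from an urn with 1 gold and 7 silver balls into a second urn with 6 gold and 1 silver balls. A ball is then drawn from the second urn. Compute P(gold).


P(transfer gold) = 1/8; P(transfer silver) = 7/8
If gold transferred: Urn II has 7 gold of 8, so P(gold|gold moved) = 7/8
If silver transferred: Urn II has 6 gold of 8, so P(gold|silver moved) = 3/4
By total probability: P(gold) = 1/8*7/8 + 7/8*3/4 = 49/64

49/64


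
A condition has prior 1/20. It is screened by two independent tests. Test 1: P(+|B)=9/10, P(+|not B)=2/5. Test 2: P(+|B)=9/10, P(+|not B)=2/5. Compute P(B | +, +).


After test 1: P(+) = 9/10*1/20 + 2/5*19/20 = 17/40
P(B|+) = (9/200)/(17/40) = 9/85
After test 2 (use post1 as new prior): P(+) = 9/10*9/85 + 2/5*76/85 = 77/170
P(B|+,+) = (81/850)/(77/170) = 81/385

81/385


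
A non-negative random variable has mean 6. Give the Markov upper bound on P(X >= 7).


Markov: P(X >= a) <= E[X]/a
P(X >= 7) <= 6/7

6/7


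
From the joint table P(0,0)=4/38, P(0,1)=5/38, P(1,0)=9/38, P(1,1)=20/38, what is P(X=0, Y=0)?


Read from table: P(X=0, Y=0) = 4/38 = 2/19

2/19


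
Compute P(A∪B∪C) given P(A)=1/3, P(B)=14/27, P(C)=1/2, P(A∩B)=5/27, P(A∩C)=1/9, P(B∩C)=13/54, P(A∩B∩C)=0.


P(A∪B∪C) = P(A)+P(B)+P(C) - P(AB)-P(AC)-P(BC) + P(ABC)
= 1/3+14/27+1/2 - 5/27-1/9-13/54 + 0
= 22/27

22/27


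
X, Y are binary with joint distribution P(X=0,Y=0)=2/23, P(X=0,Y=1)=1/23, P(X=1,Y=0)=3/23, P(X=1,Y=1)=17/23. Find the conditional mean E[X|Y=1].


P(Y=1) = 18/23
E[X|Y=1] = (0*1 + 1*17)/18 = 17/18

17/18


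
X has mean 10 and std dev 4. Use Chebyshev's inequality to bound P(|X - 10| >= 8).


k = 8/4 = 2
Chebyshev: P(|X-mu| >= k*sigma) <= 1/k^2 = 1/2^2 = 1/4

1/4


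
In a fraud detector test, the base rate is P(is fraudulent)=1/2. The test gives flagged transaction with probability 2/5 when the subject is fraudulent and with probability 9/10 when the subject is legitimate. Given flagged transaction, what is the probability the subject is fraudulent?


P(A) = P(A|B)P(B) + P(A|B')P(B') = 2/5*1/2 + 9/10*1/2 = 13/20
P(B|A) = P(A|B)P(B)/P(A) = (1/5)/(13/20) = 4/13

4/13


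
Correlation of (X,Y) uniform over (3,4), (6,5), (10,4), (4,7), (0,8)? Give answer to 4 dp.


Cov(X,Y) = -3.7600, Var(X) = 11.0400, Var(Y) = 2.6400
rho = Cov/(sqrt(VarX)*sqrt(VarY)) = -0.6965

-0.6965


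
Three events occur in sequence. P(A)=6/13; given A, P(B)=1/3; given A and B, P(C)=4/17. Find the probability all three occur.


P(A∩B∩C) = P(A) * P(B|A) * P(C|A∩B)
= 6/13 * 1/3 * 4/17
= 2/13 * 4/17 = 8/221

8/221


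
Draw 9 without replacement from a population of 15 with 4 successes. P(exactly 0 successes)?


P(X=0) = C(4,0)*C(11,9) / C(15,9)
= 1*55 / 5005
= 55/5005 = 1/91

1/91


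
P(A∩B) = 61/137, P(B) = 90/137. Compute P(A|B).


P(A|B) = P(A∩B)/P(B) = (61/137)/(90/137) = 61/90

61/90


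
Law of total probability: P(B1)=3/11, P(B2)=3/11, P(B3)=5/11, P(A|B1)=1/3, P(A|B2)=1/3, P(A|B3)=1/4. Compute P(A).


P(A) = P(A|B1)P(B1) + P(A|B2)P(B2) + P(A|B3)P(B3)
= 1/3*3/11 + 1/3*3/11 + 1/4*5/11
= 1/11 + 1/11 + 5/44 = 13/44

13/44


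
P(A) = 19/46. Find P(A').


P(A') = 1 - P(A) = 1 - 19/46 = 27/46

27/46


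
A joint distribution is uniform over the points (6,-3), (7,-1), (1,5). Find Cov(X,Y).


E[X]=14/3, E[Y]=1/3, E[XY]=-20/3
Cov(X,Y) = E[XY] - E[X]E[Y] = -20/3 - 14/3*1/3 = -74/9

-74/9


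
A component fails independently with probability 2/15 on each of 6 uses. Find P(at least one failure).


P(at least one) = 1 - P(none)
P(none) = (1 - 2/15)^6 = (13/15)^6 = 4826809/11390625
P(at least one) = 1 - 4826809/11390625 = 6563816/11390625

6563816/11390625


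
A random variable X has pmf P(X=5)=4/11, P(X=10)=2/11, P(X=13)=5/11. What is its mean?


E[X] = sum(x * P(x))
= 5*4/11 + 10*2/11 + 13*5/11
= 105/11

105/11


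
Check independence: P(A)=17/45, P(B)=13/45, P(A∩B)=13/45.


P(A)*P(B) = 17/45*13/45 = 221/2025
P(A∩B) = 13/45 != 221/2025, so not independent

No, A and B are not independent


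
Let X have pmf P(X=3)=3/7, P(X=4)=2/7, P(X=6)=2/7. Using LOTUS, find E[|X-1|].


E[|X-1|] = sum(g(x)*P(x))
= 2*3/7 + 3*2/7 + 5*2/7
= 22/7

22/7


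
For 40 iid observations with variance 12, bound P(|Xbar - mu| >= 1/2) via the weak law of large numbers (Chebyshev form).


Var(Xbar) = Var(X)/n = 12/40
Chebyshev: P(|Xbar-mu| >= 1/2) <= Var(Xbar)/(1/2)^2 = (3/10)/(1/4) = 6/5
Bound exceeds 1, so trivial bound: 1

1


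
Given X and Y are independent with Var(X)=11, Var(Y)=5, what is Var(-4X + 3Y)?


Independence => Cov(X,Y)=0
Var(-4X + 3Y) = (-4)^2*Var(X) + 3^2*Var(Y)
= 16*11 + 9*5 = 221

221


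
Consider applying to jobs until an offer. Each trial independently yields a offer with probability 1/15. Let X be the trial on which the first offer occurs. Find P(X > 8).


P(X > 8) = P(first 8 trials all fail) = (1-p)^8 = (14/15)^8 = 1475789056/2562890625

1475789056/2562890625


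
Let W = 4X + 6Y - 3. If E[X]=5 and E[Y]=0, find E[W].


E[4X + 6Y - 3] = 4*E[X] + 6*E[Y] - 3
= (4)*(5) + (6)*(0) + (-3)
= 20 + 0 - 3 = 17

17


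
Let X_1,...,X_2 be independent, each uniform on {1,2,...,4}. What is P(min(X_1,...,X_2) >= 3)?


P(min >= 3) = P(all X_i >= 3) = (P(X_1 >= 3))^2
= (2/4)^2 = (1/2)^2 = 1/4

1/4


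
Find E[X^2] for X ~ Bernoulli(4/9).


For Bernoulli: X in {0,1}
E[X^2] = 0^2*(1-4/9) + 1^2*4/9 = 4/9

4/9


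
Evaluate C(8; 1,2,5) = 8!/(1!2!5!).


8! = 40320
Denominator: 1!=1 * 2!=2 * 5!=120
Coefficient = 40320 / 240 = 168

168


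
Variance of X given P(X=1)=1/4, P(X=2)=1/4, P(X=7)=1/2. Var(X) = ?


E[X] = 17/4, E[X^2] = 103/4
Var(X) = E[X^2] - (E[X])^2 = 103/4 - (17/4)^2 = 123/16

123/16
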